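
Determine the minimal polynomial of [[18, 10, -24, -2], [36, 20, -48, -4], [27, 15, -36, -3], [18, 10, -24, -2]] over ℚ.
The characteristic polynomial factors as x^4. The minimal polynomial is ∏(x - λ)^{k_λ} where k_λ is the size of the largest Jordan block at λ.

For λ = 0: rank(A) = 1, and the largest Jordan block has size 2 (the smallest k with rank(A^k) = rank(A^(k+1))).

So m_A(x) = x^2.

m_A(x) = x^2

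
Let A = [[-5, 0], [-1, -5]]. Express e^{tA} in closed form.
A has Jordan form J = [[-5, 1], [0, -5]] with A = PJP^{-1}, so e^{tA} = P e^{tJ} P^{-1}.

For a Jordan block J_k(λ), e^{tJ_k(λ)} = e^{λt} · (I + tN + t^2 N^2/2! + ... + t^{k-1} N^{k-1}/(k-1)!) where N is the nilpotent superdiagonal part.

Assembling the blocks and conjugating back gives the entries of e^{tA} as shown above.

e^{tA} = [[e^{-5*t}, 0], [-t*e^{-5*t}, e^{-5*t}]]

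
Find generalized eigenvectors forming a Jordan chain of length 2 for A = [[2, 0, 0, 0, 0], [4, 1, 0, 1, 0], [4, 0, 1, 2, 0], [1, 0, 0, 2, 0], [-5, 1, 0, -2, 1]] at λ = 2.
v_1 = [[1, 1, -2, -2, 1]]^T, v_2 = [[0, 1, 2, 1, -1]]^T

We seek v_1 ∈ ker((A - 2I)^2) \ ker(A - 2I), then set v_{i+1} = (A - 2I) v_i.

One such chain is v_1 = [[1, 1, -2, -2, 1]]^T, v_2 = [[0, 1, 2, 1, -1]]^T. Check: (A - 2I) v_2 = [[0, 0, 0, 0, 0]]^T = 0.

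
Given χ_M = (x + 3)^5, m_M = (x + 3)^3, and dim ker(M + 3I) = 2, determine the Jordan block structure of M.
Jordan blocks: (-3, 3), (-3, 2)

λ = -3: algebraic multiplicity 5 (exponent in χ_M), largest block size 3 (exponent in m_M), 2 blocks (geometric multiplicity). These force block sizes [3, 2].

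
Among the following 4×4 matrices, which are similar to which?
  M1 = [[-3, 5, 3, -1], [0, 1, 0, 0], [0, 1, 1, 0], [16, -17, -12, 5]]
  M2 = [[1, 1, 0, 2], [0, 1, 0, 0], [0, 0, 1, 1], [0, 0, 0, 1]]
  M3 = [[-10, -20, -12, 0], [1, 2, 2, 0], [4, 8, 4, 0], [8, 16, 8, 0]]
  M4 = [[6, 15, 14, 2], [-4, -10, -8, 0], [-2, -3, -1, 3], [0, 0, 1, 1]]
Characteristic polynomials: χ_{M1} = (x - 1)^4, χ_{M2} = (x - 1)^4, χ_{M3} = x^3(x + 4), χ_{M4} = x^3(x + 4).

{M1, M2}: invariant factors (x - 1)^2, (x - 1)^2.

{M3}: invariant factors x, x^2(x + 4).

{M4}: invariant factors x^3(x + 4).

Matrices are similar if and only if their invariant-factor lists agree; the partition into similarity classes is {M1, M2}, {M3}, {M4}.

3 classes: {M1, M2}, {M3}, {M4}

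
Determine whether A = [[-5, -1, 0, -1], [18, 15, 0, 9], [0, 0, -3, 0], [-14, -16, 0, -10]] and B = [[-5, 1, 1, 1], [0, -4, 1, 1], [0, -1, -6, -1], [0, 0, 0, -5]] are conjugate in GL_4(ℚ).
No.

trace(A) = -3 but trace(B) = -20. The trace is a similarity invariant, so A and B are not similar.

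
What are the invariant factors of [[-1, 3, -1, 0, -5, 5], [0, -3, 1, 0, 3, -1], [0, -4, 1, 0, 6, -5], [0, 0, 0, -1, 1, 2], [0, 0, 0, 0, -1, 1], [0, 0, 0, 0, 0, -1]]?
The Jordan structure of A has elementary divisors (x + 1)^3, (x + 1)^3. Arranging the block sizes at each eigenvalue in decreasing order and taking row products gives the invariant factors.

Invariant factors (smallest first, each dividing the next): (x + 1)^3, (x + 1)^3.

Check: the last factor (x + 1)^3 is the minimal polynomial, and the product (x + 1)^6 is the characteristic polynomial.

(x + 1)^3, (x + 1)^3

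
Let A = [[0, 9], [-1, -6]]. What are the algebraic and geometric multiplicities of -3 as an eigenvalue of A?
algebraic multiplicity 2, geometric multiplicity 1

The characteristic polynomial is (x + 3)^2, so the factor x + 3 appears with exponent 2: the algebraic multiplicity is 2.

rank(A + 3I) = 1, so the eigenspace has dimension 2 - 1 = 1: the geometric multiplicity is 1.

Since 1 < 2, A is not diagonalizable.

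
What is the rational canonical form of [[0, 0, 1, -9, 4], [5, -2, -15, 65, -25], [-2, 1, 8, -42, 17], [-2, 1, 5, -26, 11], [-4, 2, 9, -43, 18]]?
R = [[0, 0, 0, 0, 0], [1, 0, 0, 0, 4], [0, 1, 0, 0, 6], [0, 0, 1, 0, 2], [0, 0, 0, 1, -2]]

The invariant factors of A (the non-unit diagonal entries of the Smith normal form of xI - A over ℚ[x]) are x(x + 2)(x^3 - 2x - 2), each dividing the next. The characteristic polynomial is their product, x(x + 2)(x^3 - 2x - 2).

The rational canonical form is the block-diagonal matrix of companion matrices C(f_i):
R = [[0, 0, 0, 0, 0], [1, 0, 0, 0, 4], [0, 1, 0, 0, 6], [0, 0, 1, 0, 2], [0, 0, 0, 1, -2]].

Note the characteristic polynomial does not split into linear factors over ℚ, so A has no Jordan form over ℚ; the rational canonical form exists over any field.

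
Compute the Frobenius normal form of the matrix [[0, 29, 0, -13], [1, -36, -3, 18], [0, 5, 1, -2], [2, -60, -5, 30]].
R = [[0, 0, 0, -25], [1, 0, 0, 15], [0, 1, 0, 4], [0, 0, 1, -5]]

The invariant factors of A (the non-unit diagonal entries of the Smith normal form of xI - A over ℚ[x]) are (x + 5)(x^3 - 4x + 5), each dividing the next. The characteristic polynomial is their product, (x + 5)(x^3 - 4x + 5).

The rational canonical form is the block-diagonal matrix of companion matrices C(f_i):
R = [[0, 0, 0, -25], [1, 0, 0, 15], [0, 1, 0, 4], [0, 0, 1, -5]].

Note the characteristic polynomial does not split into linear factors over ℚ, so A has no Jordan form over ℚ; the rational canonical form exists over any field.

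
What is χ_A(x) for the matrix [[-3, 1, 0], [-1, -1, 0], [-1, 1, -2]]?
xI - A = [[x + 3, -1, 0], [1, x + 1, 0], [1, -1, x + 2]].

Expanding det(xI - A) along the first row:
det(xI - A) = + (x + 3)·det([[x + 1, 0], [-1, x + 2]]) - (-1)·det([[1, 0], [1, x + 2]]) + (0)·det([[1, x + 1], [1, -1]]).

Evaluating gives χ_A(x) = x^3 + 6x^2 + 12x + 8 = (x + 2)^3.

χ_A(x) = (x + 2)^3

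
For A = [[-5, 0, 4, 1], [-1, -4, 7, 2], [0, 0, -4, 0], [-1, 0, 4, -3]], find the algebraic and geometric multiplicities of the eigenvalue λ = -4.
The characteristic polynomial is (x + 4)^4, so the factor x + 4 appears with exponent 4: the algebraic multiplicity is 4.

rank(A + 4I) = 2, so the eigenspace has dimension 4 - 2 = 2: the geometric multiplicity is 2.

Since 2 < 4, A is not diagonalizable.

algebraic multiplicity 4, geometric multiplicity 2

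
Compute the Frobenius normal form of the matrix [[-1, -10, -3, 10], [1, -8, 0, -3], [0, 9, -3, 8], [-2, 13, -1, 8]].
R = [[0, 0, 0, -36], [1, 0, 0, -24], [0, 1, 0, -16], [0, 0, 1, -4]]

The invariant factors of A (the non-unit diagonal entries of the Smith normal form of xI - A over ℚ[x]) are (x^2 + 2x + 6)^2, each dividing the next. The characteristic polynomial is their product, (x^2 + 2x + 6)^2.

The rational canonical form is the block-diagonal matrix of companion matrices C(f_i):
R = [[0, 0, 0, -36], [1, 0, 0, -24], [0, 1, 0, -16], [0, 0, 1, -4]].

Note the characteristic polynomial does not split into linear factors over ℚ, so A has no Jordan form over ℚ; the rational canonical form exists over any field.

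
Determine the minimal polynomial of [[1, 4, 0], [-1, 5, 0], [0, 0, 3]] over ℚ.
m_A(x) = (x - 3)^2

The characteristic polynomial factors as (x - 3)^3. The minimal polynomial is ∏(x - λ)^{k_λ} where k_λ is the size of the largest Jordan block at λ.

For λ = 3: rank(A - 3I) = 1, and the largest Jordan block has size 2 (the smallest k with rank((A - 3I)^k) = rank((A - 3I)^(k+1))).

So m_A(x) = (x - 3)^2.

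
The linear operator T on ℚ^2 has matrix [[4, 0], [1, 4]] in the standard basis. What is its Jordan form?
J = [[4, 1], [0, 4]]

The characteristic polynomial is det(xI - A) = (x - 4)^2, so the eigenvalues are 4 (algebraic multiplicity 2).

For λ = 4: rank(A - 4I) = 1, rank((A - 4I)^2) = 0. The eigenspace has dimension 2 - 1 = 1, so there is 1 Jordan block; the rank sequence gives block sizes [2].

Assembling the blocks gives the Jordan form J above.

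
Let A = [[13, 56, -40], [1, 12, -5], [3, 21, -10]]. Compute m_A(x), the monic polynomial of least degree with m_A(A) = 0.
The characteristic polynomial factors as (x - 5)^3. The minimal polynomial is ∏(x - λ)^{k_λ} where k_λ is the size of the largest Jordan block at λ.

For λ = 5: rank(A - 5I) = 1, and the largest Jordan block has size 2 (the smallest k with rank((A - 5I)^k) = rank((A - 5I)^(k+1))).

So m_A(x) = (x - 5)^2.

m_A(x) = (x - 5)^2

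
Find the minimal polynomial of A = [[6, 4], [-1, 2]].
The characteristic polynomial factors as (x - 4)^2. The minimal polynomial is ∏(x - λ)^{k_λ} where k_λ is the size of the largest Jordan block at λ.

For λ = 4: rank(A - 4I) = 1, and the largest Jordan block has size 2 (the smallest k with rank((A - 4I)^k) = rank((A - 4I)^(k+1))).

So m_A(x) = (x - 4)^2.

m_A(x) = (x - 4)^2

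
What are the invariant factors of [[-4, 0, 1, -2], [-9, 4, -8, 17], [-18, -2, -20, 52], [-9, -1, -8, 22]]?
The Jordan structure of A has elementary divisors (x + 4)^2, (x - 5)^2. Arranging the block sizes at each eigenvalue in decreasing order and taking row products gives the invariant factors.

Invariant factors (smallest first, each dividing the next): (x - 5)^2(x + 4)^2.

Check: the last factor (x - 5)^2(x + 4)^2 is the minimal polynomial, and the product (x - 5)^2(x + 4)^2 is the characteristic polynomial.

(x - 5)^2(x + 4)^2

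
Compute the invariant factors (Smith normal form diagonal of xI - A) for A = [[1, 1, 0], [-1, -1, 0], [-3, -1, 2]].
The Jordan structure of A has elementary divisors x^2, (x - 2). Arranging the block sizes at each eigenvalue in decreasing order and taking row products gives the invariant factors.

Invariant factors (smallest first, each dividing the next): x^2(x - 2).

Check: the last factor x^2(x - 2) is the minimal polynomial, and the product x^2(x - 2) is the characteristic polynomial.

x^2(x - 2)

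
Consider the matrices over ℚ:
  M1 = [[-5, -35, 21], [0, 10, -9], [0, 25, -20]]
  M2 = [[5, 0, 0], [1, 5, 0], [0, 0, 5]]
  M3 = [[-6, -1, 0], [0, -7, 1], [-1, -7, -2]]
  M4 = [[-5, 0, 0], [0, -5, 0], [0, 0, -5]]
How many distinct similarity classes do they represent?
4 classes: {M1}, {M2}, {M3}, {M4}

Characteristic polynomials: χ_{M1} = (x + 5)^3, χ_{M2} = (x - 5)^3, χ_{M3} = (x + 5)^3, χ_{M4} = (x + 5)^3.

{M1}: invariant factors x + 5, (x + 5)^2.

{M2}: invariant factors x - 5, (x - 5)^2.

{M3}: invariant factors (x + 5)^3.

{M4}: invariant factors x + 5, x + 5, x + 5.

Matrices are similar if and only if their invariant-factor lists agree; the partition into similarity classes is {M1}, {M2}, {M3}, {M4}.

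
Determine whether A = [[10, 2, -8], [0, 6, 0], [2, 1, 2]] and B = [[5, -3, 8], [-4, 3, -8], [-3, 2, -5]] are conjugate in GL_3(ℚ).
No.

trace(A) = 18 but trace(B) = 3. The trace is a similarity invariant, so A and B are not similar.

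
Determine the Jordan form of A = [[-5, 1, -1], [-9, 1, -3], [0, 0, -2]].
The characteristic polynomial is det(xI - A) = (x + 2)^3, so the eigenvalues are -2 (algebraic multiplicity 3).

For λ = -2: rank(A + 2I) = 1, rank((A + 2I)^2) = 0. The eigenspace has dimension 3 - 1 = 2, so there are 2 Jordan blocks; the rank sequence gives block sizes [2, 1].

Assembling the blocks gives the Jordan form J above.

J = [[-2, 1, 0], [0, -2, 0], [0, 0, -2]]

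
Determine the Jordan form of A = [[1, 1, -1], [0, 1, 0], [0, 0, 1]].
The characteristic polynomial is det(xI - A) = (x - 1)^3, so the eigenvalues are 1 (algebraic multiplicity 3).

For λ = 1: rank(A - I) = 1, rank((A - I)^2) = 0. The eigenspace has dimension 3 - 1 = 2, so there are 2 Jordan blocks; the rank sequence gives block sizes [2, 1].

Assembling the blocks gives the Jordan form J above.

J = [[1, 1, 0], [0, 1, 0], [0, 0, 1]]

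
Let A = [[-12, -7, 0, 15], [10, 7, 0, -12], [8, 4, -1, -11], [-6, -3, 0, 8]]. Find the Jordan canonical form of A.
J = [[-1, 1, 0, 0], [0, -1, 0, 0], [0, 0, 2, 1], [0, 0, 0, 2]]

The characteristic polynomial is det(xI - A) = (x - 2)^2(x + 1)^2, so the eigenvalues are -1 (algebraic multiplicity 2), 2 (algebraic multiplicity 2).

For λ = -1: rank(A + I) = 3, rank((A + I)^2) = 2. The eigenspace has dimension 4 - 3 = 1, so there is 1 Jordan block; the rank sequence gives block sizes [2].

For λ = 2: rank(A - 2I) = 3, rank((A - 2I)^2) = 2. The eigenspace has dimension 4 - 3 = 1, so there is 1 Jordan block; the rank sequence gives block sizes [2].

Assembling the blocks gives the Jordan form J above.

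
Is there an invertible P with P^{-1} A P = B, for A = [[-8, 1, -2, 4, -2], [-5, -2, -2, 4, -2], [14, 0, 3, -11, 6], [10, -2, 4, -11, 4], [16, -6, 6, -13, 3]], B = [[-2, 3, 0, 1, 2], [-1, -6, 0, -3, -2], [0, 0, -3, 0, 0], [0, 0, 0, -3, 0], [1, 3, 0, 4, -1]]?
Two matrices over a field are similar if and only if they have the same invariant factors.

Both A and B have characteristic polynomial (x + 3)^5 and minimal polynomial (x + 3)^2. Computing further, both have invariant factors x + 3, (x + 3)^2, (x + 3)^2. Hence A and B are similar.

Yes.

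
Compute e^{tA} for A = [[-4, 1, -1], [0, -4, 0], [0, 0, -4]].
e^{tA} = [[e^{-4*t}, t*e^{-4*t}, -t*e^{-4*t}], [0, e^{-4*t}, 0], [0, 0, e^{-4*t}]]

A has Jordan form J = [[-4, 1, 0], [0, -4, 0], [0, 0, -4]] with A = PJP^{-1}, so e^{tA} = P e^{tJ} P^{-1}.

For a Jordan block J_k(λ), e^{tJ_k(λ)} = e^{λt} · (I + tN + t^2 N^2/2! + ... + t^{k-1} N^{k-1}/(k-1)!) where N is the nilpotent superdiagonal part.

Assembling the blocks and conjugating back gives the entries of e^{tA} as shown above.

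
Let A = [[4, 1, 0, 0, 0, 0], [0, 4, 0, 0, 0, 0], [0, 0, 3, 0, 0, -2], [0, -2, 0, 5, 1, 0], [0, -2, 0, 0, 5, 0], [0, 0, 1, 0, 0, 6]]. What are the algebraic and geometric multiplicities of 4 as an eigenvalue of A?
The characteristic polynomial is (x - 5)^3(x - 4)^3, so the factor x - 4 appears with exponent 3: the algebraic multiplicity is 3.

rank(A - 4I) = 4, so the eigenspace has dimension 6 - 4 = 2: the geometric multiplicity is 2.

Since 2 < 3, A is not diagonalizable.

algebraic multiplicity 3, geometric multiplicity 2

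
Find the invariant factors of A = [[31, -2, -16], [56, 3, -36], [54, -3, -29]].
(x - 5)^2(x + 5)

The Jordan structure of A has elementary divisors (x + 5), (x - 5)^2. Arranging the block sizes at each eigenvalue in decreasing order and taking row products gives the invariant factors.

Invariant factors (smallest first, each dividing the next): (x - 5)^2(x + 5).

Check: the last factor (x - 5)^2(x + 5) is the minimal polynomial, and the product (x - 5)^2(x + 5) is the characteristic polynomial.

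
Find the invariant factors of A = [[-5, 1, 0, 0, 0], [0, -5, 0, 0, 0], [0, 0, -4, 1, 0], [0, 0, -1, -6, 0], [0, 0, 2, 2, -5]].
x + 5, (x + 5)^2, (x + 5)^2

The Jordan structure of A has elementary divisors (x + 5)^2, (x + 5)^2, (x + 5). Arranging the block sizes at each eigenvalue in decreasing order and taking row products gives the invariant factors.

Invariant factors (smallest first, each dividing the next): x + 5, (x + 5)^2, (x + 5)^2.

Check: the last factor (x + 5)^2 is the minimal polynomial, and the product (x + 5)^5 is the characteristic polynomial.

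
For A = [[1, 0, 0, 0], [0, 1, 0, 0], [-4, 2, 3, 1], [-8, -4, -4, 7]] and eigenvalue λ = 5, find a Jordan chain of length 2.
We seek v_1 ∈ ker((A - 5I)^2) \ ker(A - 5I), then set v_{i+1} = (A - 5I) v_i.

One such chain is v_1 = [[0, 0, -2, -3]]^T, v_2 = [[0, 0, 1, 2]]^T. Check: (A - 5I) v_2 = [[0, 0, 0, 0]]^T = 0.

v_1 = [[0, 0, -2, -3]]^T, v_2 = [[0, 0, 1, 2]]^T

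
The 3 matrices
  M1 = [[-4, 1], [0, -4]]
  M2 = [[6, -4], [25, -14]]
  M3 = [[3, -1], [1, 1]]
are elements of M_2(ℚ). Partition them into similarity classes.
Characteristic polynomials: χ_{M1} = (x + 4)^2, χ_{M2} = (x + 4)^2, χ_{M3} = (x - 2)^2.

{M1, M2}: invariant factors (x + 4)^2.

{M3}: invariant factors (x - 2)^2.

Matrices are similar if and only if their invariant-factor lists agree; the partition into similarity classes is {M1, M2}, {M3}.

2 classes: {M1, M2}, {M3}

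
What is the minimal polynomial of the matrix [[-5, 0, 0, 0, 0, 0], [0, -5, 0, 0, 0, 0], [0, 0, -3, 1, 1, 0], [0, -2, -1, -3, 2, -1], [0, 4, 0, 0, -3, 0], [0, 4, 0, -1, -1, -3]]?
The characteristic polynomial factors as (x + 3)^4(x + 5)^2. The minimal polynomial is ∏(x - λ)^{k_λ} where k_λ is the size of the largest Jordan block at λ.

For λ = -5: rank(A + 5I) = 4, and the largest Jordan block has size 1 (the smallest k with rank((A + 5I)^k) = rank((A + 5I)^(k+1))).
For λ = -3: rank(A + 3I) = 4, and the largest Jordan block has size 3 (the smallest k with rank((A + 3I)^k) = rank((A + 3I)^(k+1))).

So m_A(x) = (x + 3)^3(x + 5).

m_A(x) = (x + 3)^3(x + 5)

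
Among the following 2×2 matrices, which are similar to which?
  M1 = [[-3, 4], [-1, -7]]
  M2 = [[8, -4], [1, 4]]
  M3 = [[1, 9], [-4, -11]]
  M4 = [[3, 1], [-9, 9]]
Characteristic polynomials: χ_{M1} = (x + 5)^2, χ_{M2} = (x - 6)^2, χ_{M3} = (x + 5)^2, χ_{M4} = (x - 6)^2.

{M1, M3}: invariant factors (x + 5)^2.

{M2, M4}: invariant factors (x - 6)^2.

Matrices are similar if and only if their invariant-factor lists agree; the partition into similarity classes is {M1, M3}, {M2, M4}.

2 classes: {M1, M3}, {M2, M4}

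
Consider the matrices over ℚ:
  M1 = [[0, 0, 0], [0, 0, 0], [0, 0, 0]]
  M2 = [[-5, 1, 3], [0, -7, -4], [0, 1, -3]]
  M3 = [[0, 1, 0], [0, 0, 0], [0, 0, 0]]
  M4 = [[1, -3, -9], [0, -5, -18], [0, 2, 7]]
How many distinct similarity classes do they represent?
Characteristic polynomials: χ_{M1} = x^3, χ_{M2} = (x + 5)^3, χ_{M3} = x^3, χ_{M4} = (x - 1)^3.

{M1}: invariant factors x, x, x.

{M2}: invariant factors (x + 5)^3.

{M3}: invariant factors x, x^2.

{M4}: invariant factors x - 1, (x - 1)^2.

Matrices are similar if and only if their invariant-factor lists agree; the partition into similarity classes is {M1}, {M2}, {M3}, {M4}.

4 classes: {M1}, {M2}, {M3}, {M4}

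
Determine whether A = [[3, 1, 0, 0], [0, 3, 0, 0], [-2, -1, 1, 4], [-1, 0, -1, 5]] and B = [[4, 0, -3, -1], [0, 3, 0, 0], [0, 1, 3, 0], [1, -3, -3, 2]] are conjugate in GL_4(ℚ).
Two matrices over a field are similar if and only if they have the same invariant factors.

Both A and B have characteristic polynomial (x - 3)^4 and minimal polynomial (x - 3)^2. Computing further, both have invariant factors (x - 3)^2, (x - 3)^2. Hence A and B are similar.

Yes.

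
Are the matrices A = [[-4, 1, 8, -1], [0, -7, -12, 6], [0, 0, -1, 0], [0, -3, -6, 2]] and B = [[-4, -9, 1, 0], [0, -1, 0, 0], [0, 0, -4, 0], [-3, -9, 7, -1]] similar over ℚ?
Two matrices over a field are similar if and only if they have the same invariant factors.

Both A and B have characteristic polynomial (x + 1)^2(x + 4)^2 and minimal polynomial (x + 1)(x + 4)^2. Computing further, both have invariant factors x + 1, (x + 1)(x + 4)^2. Hence A and B are similar.

Yes.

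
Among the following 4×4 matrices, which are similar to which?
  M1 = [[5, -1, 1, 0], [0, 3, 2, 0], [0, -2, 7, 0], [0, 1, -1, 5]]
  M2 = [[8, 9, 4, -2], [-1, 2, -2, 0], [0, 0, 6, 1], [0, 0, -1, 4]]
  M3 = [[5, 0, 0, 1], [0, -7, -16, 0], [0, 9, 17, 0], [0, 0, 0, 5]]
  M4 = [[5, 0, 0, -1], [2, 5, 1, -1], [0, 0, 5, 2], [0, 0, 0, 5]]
2 classes: {M1}, {M2, M3, M4}

Characteristic polynomials: χ_{M1} = (x - 5)^4, χ_{M2} = (x - 5)^4, χ_{M3} = (x - 5)^4, χ_{M4} = (x - 5)^4.

{M1}: invariant factors x - 5, x - 5, (x - 5)^2.

{M2, M3, M4}: invariant factors (x - 5)^2, (x - 5)^2.

Matrices are similar if and only if their invariant-factor lists agree; the partition into similarity classes is {M1}, {M2, M3, M4}.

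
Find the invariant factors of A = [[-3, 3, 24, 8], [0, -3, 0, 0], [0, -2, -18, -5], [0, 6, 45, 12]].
(x + 3)^2, (x + 3)^2

The Jordan structure of A has elementary divisors (x + 3)^2, (x + 3)^2. Arranging the block sizes at each eigenvalue in decreasing order and taking row products gives the invariant factors.

Invariant factors (smallest first, each dividing the next): (x + 3)^2, (x + 3)^2.

Check: the last factor (x + 3)^2 is the minimal polynomial, and the product (x + 3)^4 is the characteristic polynomial.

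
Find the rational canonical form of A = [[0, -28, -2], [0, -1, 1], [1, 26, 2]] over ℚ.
The invariant factors of A (the non-unit diagonal entries of the Smith normal form of xI - A over ℚ[x]) are (x - 5)(x^2 + 4x - 6), each dividing the next. The characteristic polynomial is their product, (x - 5)(x^2 + 4x - 6).

The rational canonical form is the block-diagonal matrix of companion matrices C(f_i):
R = [[0, 0, -30], [1, 0, 26], [0, 1, 1]].

Note the characteristic polynomial does not split into linear factors over ℚ, so A has no Jordan form over ℚ; the rational canonical form exists over any field.

R = [[0, 0, -30], [1, 0, 26], [0, 1, 1]]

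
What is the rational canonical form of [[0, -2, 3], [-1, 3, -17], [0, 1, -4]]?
The invariant factors of A (the non-unit diagonal entries of the Smith normal form of xI - A over ℚ[x]) are (x - 1)(x^2 + 2x + 5), each dividing the next. The characteristic polynomial is their product, (x - 1)(x^2 + 2x + 5).

The rational canonical form is the block-diagonal matrix of companion matrices C(f_i):
R = [[0, 0, 5], [1, 0, -3], [0, 1, -1]].

Note the characteristic polynomial does not split into linear factors over ℚ, so A has no Jordan form over ℚ; the rational canonical form exists over any field.

R = [[0, 0, 5], [1, 0, -3], [0, 1, -1]]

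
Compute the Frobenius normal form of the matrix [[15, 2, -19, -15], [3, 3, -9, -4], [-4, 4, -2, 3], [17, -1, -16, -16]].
The invariant factors of A (the non-unit diagonal entries of the Smith normal form of xI - A over ℚ[x]) are (x^2 + 3)^2, each dividing the next. The characteristic polynomial is their product, (x^2 + 3)^2.

The rational canonical form is the block-diagonal matrix of companion matrices C(f_i):
R = [[0, 0, 0, -9], [1, 0, 0, 0], [0, 1, 0, -6], [0, 0, 1, 0]].

Note the characteristic polynomial does not split into linear factors over ℚ, so A has no Jordan form over ℚ; the rational canonical form exists over any field.

R = [[0, 0, 0, -9], [1, 0, 0, 0], [0, 1, 0, -6], [0, 0, 1, 0]]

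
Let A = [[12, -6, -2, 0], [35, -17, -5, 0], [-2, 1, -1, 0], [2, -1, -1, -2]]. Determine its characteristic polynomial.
χ_A(x) = (x + 2)^4

xI - A = [[x - 12, 6, 2, 0], [-35, x + 17, 5, 0], [2, -1, x + 1, 0], [-2, 1, 1, x + 2]].

Expanding det(xI - A) along the first row:
det(xI - A) = + (x - 12)·det([[x + 17, 5, 0], [-1, x + 1, 0], [1, 1, x + 2]]) - (6)·det([[-35, 5, 0], [2, x + 1, 0], [-2, 1, x + 2]]) + (2)·det([[-35, x + 17, 0], [2, -1, 0], [-2, 1, x + 2]]) - (0)·det([[-35, x + 17, 5], [2, -1, x + 1], [-2, 1, 1]]).

Evaluating gives χ_A(x) = x^4 + 8x^3 + 24x^2 + 32x + 16 = (x + 2)^4.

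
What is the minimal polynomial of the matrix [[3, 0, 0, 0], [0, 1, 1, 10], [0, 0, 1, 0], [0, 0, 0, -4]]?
The characteristic polynomial factors as (x - 3)(x - 1)^2(x + 4). The minimal polynomial is ∏(x - λ)^{k_λ} where k_λ is the size of the largest Jordan block at λ.

For λ = -4: rank(A + 4I) = 3, and the largest Jordan block has size 1 (the smallest k with rank((A + 4I)^k) = rank((A + 4I)^(k+1))).
For λ = 1: rank(A - I) = 3, and the largest Jordan block has size 2 (the smallest k with rank((A - I)^k) = rank((A - I)^(k+1))).
For λ = 3: rank(A - 3I) = 3, and the largest Jordan block has size 1 (the smallest k with rank((A - 3I)^k) = rank((A - 3I)^(k+1))).

So m_A(x) = (x - 3)(x - 1)^2(x + 4).

m_A(x) = (x - 3)(x - 1)^2(x + 4)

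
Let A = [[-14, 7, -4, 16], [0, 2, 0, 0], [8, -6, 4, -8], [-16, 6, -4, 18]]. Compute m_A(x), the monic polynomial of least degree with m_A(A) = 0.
m_A(x) = (x - 4)(x - 2)^2

The characteristic polynomial factors as (x - 4)(x - 2)^3. The minimal polynomial is ∏(x - λ)^{k_λ} where k_λ is the size of the largest Jordan block at λ.

For λ = 2: rank(A - 2I) = 2, and the largest Jordan block has size 2 (the smallest k with rank((A - 2I)^k) = rank((A - 2I)^(k+1))).
For λ = 4: rank(A - 4I) = 3, and the largest Jordan block has size 1 (the smallest k with rank((A - 4I)^k) = rank((A - 4I)^(k+1))).

So m_A(x) = (x - 4)(x - 2)^2.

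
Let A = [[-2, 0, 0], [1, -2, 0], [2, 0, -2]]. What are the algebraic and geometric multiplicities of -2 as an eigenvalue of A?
algebraic multiplicity 3, geometric multiplicity 2

The characteristic polynomial is (x + 2)^3, so the factor x + 2 appears with exponent 3: the algebraic multiplicity is 3.

rank(A + 2I) = 1, so the eigenspace has dimension 3 - 1 = 2: the geometric multiplicity is 2.

Since 2 < 3, A is not diagonalizable.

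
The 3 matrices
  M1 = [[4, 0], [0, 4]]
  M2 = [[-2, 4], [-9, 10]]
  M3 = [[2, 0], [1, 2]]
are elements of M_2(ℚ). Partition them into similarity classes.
Characteristic polynomials: χ_{M1} = (x - 4)^2, χ_{M2} = (x - 4)^2, χ_{M3} = (x - 2)^2.

{M1}: invariant factors x - 4, x - 4.

{M2}: invariant factors (x - 4)^2.

{M3}: invariant factors (x - 2)^2.

Matrices are similar if and only if their invariant-factor lists agree; the partition into similarity classes is {M1}, {M2}, {M3}.

3 classes: {M1}, {M2}, {M3}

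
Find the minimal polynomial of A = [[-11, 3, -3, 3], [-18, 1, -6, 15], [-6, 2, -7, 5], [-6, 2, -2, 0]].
m_A(x) = (x + 2)(x + 5)^2

The characteristic polynomial factors as (x + 2)(x + 5)^3. The minimal polynomial is ∏(x - λ)^{k_λ} where k_λ is the size of the largest Jordan block at λ.

For λ = -5: rank(A + 5I) = 2, and the largest Jordan block has size 2 (the smallest k with rank((A + 5I)^k) = rank((A + 5I)^(k+1))).
For λ = -2: rank(A + 2I) = 3, and the largest Jordan block has size 1 (the smallest k with rank((A + 2I)^k) = rank((A + 2I)^(k+1))).

So m_A(x) = (x + 2)(x + 5)^2.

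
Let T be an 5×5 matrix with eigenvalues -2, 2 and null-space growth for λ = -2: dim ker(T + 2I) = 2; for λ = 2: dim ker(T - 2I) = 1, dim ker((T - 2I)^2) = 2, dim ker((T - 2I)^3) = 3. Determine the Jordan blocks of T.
Jordan blocks: (-2, 1), (-2, 1), (2, 3)

λ = -2: successive nullity increments [2] count blocks of size ≥ k; block sizes are [1, 1].
λ = 2: successive nullity increments [1, 1, 1] count blocks of size ≥ k; block sizes are [3].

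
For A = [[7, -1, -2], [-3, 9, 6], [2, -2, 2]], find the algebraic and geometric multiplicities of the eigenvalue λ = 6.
The characteristic polynomial is (x - 6)^3, so the factor x - 6 appears with exponent 3: the algebraic multiplicity is 3.

rank(A - 6I) = 1, so the eigenspace has dimension 3 - 1 = 2: the geometric multiplicity is 2.

Since 2 < 3, A is not diagonalizable.

algebraic multiplicity 3, geometric multiplicity 2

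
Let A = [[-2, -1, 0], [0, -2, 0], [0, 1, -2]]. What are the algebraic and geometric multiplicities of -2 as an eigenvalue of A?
The characteristic polynomial is (x + 2)^3, so the factor x + 2 appears with exponent 3: the algebraic multiplicity is 3.

rank(A + 2I) = 1, so the eigenspace has dimension 3 - 1 = 2: the geometric multiplicity is 2.

Since 2 < 3, A is not diagonalizable.

algebraic multiplicity 3, geometric multiplicity 2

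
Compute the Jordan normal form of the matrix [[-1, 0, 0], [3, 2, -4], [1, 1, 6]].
J = [[-1, 0, 0], [0, 4, 1], [0, 0, 4]]

The characteristic polynomial is det(xI - A) = (x - 4)^2(x + 1), so the eigenvalues are -1 (algebraic multiplicity 1), 4 (algebraic multiplicity 2).

For λ = -1: algebraic multiplicity 1 gives one 1×1 block.

For λ = 4: rank(A - 4I) = 2, rank((A - 4I)^2) = 1. The eigenspace has dimension 3 - 2 = 1, so there is 1 Jordan block; the rank sequence gives block sizes [2].

Assembling the blocks gives the Jordan form J above.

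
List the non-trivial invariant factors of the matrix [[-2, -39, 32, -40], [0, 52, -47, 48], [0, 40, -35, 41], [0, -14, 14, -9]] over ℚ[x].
The Jordan structure of A has elementary divisors (x + 2)^2, (x - 5)^2. Arranging the block sizes at each eigenvalue in decreasing order and taking row products gives the invariant factors.

Invariant factors (smallest first, each dividing the next): (x - 5)^2(x + 2)^2.

Check: the last factor (x - 5)^2(x + 2)^2 is the minimal polynomial, and the product (x - 5)^2(x + 2)^2 is the characteristic polynomial.

(x - 5)^2(x + 2)^2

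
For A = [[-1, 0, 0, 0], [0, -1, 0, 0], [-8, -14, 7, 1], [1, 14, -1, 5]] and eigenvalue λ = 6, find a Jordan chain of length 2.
v_1 = [[0, 0, -1, 2]]^T, v_2 = [[0, 0, 1, -1]]^T

We seek v_1 ∈ ker((A - 6I)^2) \ ker(A - 6I), then set v_{i+1} = (A - 6I) v_i.

One such chain is v_1 = [[0, 0, -1, 2]]^T, v_2 = [[0, 0, 1, -1]]^T. Check: (A - 6I) v_2 = [[0, 0, 0, 0]]^T = 0.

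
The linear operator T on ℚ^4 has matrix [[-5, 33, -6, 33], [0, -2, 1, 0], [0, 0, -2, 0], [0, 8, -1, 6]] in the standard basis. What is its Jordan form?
The characteristic polynomial is det(xI - A) = (x - 6)(x + 2)^2(x + 5), so the eigenvalues are -5 (algebraic multiplicity 1), -2 (algebraic multiplicity 2), 6 (algebraic multiplicity 1).

For λ = -5: algebraic multiplicity 1 gives one 1×1 block.

For λ = -2: rank(A + 2I) = 3, rank((A + 2I)^2) = 2. The eigenspace has dimension 4 - 3 = 1, so there is 1 Jordan block; the rank sequence gives block sizes [2].

For λ = 6: algebraic multiplicity 1 gives one 1×1 block.

Assembling the blocks gives the Jordan form J above.

J = [[-5, 0, 0, 0], [0, -2, 1, 0], [0, 0, -2, 0], [0, 0, 0, 6]]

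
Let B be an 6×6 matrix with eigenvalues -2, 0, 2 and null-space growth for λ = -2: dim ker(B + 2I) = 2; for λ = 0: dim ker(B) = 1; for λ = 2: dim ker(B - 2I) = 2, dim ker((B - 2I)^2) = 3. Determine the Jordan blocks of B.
Jordan blocks: (-2, 1), (-2, 1), (0, 1), (2, 2), (2, 1)

λ = -2: successive nullity increments [2] count blocks of size ≥ k; block sizes are [1, 1].
λ = 0: successive nullity increments [1] count blocks of size ≥ k; block sizes are [1].
λ = 2: successive nullity increments [2, 1] count blocks of size ≥ k; block sizes are [2, 1].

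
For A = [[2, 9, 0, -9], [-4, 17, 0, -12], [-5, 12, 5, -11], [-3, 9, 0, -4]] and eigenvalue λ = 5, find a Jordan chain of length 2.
v_1 = [[-4, -4, -7, -3]]^T, v_2 = [[3, 4, 5, 3]]^T

We seek v_1 ∈ ker((A - 5I)^2) \ ker(A - 5I), then set v_{i+1} = (A - 5I) v_i.

One such chain is v_1 = [[-4, -4, -7, -3]]^T, v_2 = [[3, 4, 5, 3]]^T. Check: (A - 5I) v_2 = [[0, 0, 0, 0]]^T = 0.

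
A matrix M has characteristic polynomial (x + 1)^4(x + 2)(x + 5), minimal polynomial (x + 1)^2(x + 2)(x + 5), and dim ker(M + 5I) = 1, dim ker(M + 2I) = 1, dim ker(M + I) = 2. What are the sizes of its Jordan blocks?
Jordan blocks: (-5, 1), (-2, 1), (-1, 2), (-1, 2)

λ = -5: algebraic multiplicity 1 (exponent in χ_M), largest block size 1 (exponent in m_M), 1 block (geometric multiplicity). This forces block sizes [1].
λ = -2: algebraic multiplicity 1 (exponent in χ_M), largest block size 1 (exponent in m_M), 1 block (geometric multiplicity). This forces block sizes [1].
λ = -1: algebraic multiplicity 4 (exponent in χ_M), largest block size 2 (exponent in m_M), 2 blocks (geometric multiplicity). These force block sizes [2, 2].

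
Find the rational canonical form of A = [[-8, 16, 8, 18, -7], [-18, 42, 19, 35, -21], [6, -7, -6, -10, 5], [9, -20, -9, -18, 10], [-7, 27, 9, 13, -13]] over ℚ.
The invariant factors of A (the non-unit diagonal entries of the Smith normal form of xI - A over ℚ[x]) are (x + 3)(x^2 - 5)^2, each dividing the next. The characteristic polynomial is their product, (x + 3)(x^2 - 5)^2.

The rational canonical form is the block-diagonal matrix of companion matrices C(f_i):
R = [[0, 0, 0, 0, -75], [1, 0, 0, 0, -25], [0, 1, 0, 0, 30], [0, 0, 1, 0, 10], [0, 0, 0, 1, -3]].

Note the characteristic polynomial does not split into linear factors over ℚ, so A has no Jordan form over ℚ; the rational canonical form exists over any field.

R = [[0, 0, 0, 0, -75], [1, 0, 0, 0, -25], [0, 1, 0, 0, 30], [0, 0, 1, 0, 10], [0, 0, 0, 1, -3]]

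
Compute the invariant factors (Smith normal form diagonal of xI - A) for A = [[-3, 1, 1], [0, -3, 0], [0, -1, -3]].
(x + 3)^3

The Jordan structure of A has elementary divisors (x + 3)^3. Arranging the block sizes at each eigenvalue in decreasing order and taking row products gives the invariant factors.

Invariant factors (smallest first, each dividing the next): (x + 3)^3.

Check: the last factor (x + 3)^3 is the minimal polynomial, and the product (x + 3)^3 is the characteristic polynomial.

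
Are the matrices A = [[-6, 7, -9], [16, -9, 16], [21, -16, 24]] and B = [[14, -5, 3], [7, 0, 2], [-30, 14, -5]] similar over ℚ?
Two matrices over a field are similar if and only if they have the same invariant factors.

Both A and B have characteristic polynomial (x - 3)^3 and minimal polynomial (x - 3)^3. Computing further, both have invariant factors (x - 3)^3. Hence A and B are similar.

Yes.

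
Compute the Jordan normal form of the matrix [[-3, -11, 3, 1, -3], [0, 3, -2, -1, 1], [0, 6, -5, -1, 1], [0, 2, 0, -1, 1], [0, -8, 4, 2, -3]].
The characteristic polynomial is det(xI - A) = (x + 1)^3(x + 3)^2, so the eigenvalues are -3 (algebraic multiplicity 2), -1 (algebraic multiplicity 3).

For λ = -3: rank(A + 3I) = 4, rank((A + 3I)^2) = 3. The eigenspace has dimension 5 - 4 = 1, so there is 1 Jordan block; the rank sequence gives block sizes [2].

For λ = -1: rank(A + I) = 4, rank((A + I)^2) = 3, rank((A + I)^3) = 2. The eigenspace has dimension 5 - 4 = 1, so there is 1 Jordan block; the rank sequence gives block sizes [3].

Assembling the blocks gives the Jordan form J above.

J = [[-3, 1, 0, 0, 0], [0, -3, 0, 0, 0], [0, 0, -1, 1, 0], [0, 0, 0, -1, 1], [0, 0, 0, 0, -1]]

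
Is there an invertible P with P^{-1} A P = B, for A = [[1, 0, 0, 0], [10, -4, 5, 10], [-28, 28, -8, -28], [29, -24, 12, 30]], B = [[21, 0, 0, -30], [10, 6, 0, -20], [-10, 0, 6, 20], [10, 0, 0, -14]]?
Both have characteristic polynomial (x - 6)^3(x - 1), but the minimal polynomial of A is (x - 6)^2(x - 1) while the minimal polynomial of B is (x - 6)(x - 1). The minimal polynomial is a similarity invariant, so A and B are not similar.

No.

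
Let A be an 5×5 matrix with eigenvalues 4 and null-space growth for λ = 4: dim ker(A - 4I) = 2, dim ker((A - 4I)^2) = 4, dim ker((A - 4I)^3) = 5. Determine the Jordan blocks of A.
Jordan blocks: (4, 3), (4, 2)

λ = 4: successive nullity increments [2, 2, 1] count blocks of size ≥ k; block sizes are [3, 2].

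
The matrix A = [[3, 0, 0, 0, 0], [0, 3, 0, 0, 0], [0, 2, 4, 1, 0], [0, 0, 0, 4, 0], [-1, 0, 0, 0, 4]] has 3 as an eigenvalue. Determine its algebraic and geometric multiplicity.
The characteristic polynomial is (x - 4)^3(x - 3)^2, so the factor x - 3 appears with exponent 2: the algebraic multiplicity is 2.

rank(A - 3I) = 3, so the eigenspace has dimension 5 - 3 = 2: the geometric multiplicity is 2.

algebraic multiplicity 2, geometric multiplicity 2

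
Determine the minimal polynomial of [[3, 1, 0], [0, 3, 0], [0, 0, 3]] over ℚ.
The characteristic polynomial factors as (x - 3)^3. The minimal polynomial is ∏(x - λ)^{k_λ} where k_λ is the size of the largest Jordan block at λ.

For λ = 3: rank(A - 3I) = 1, and the largest Jordan block has size 2 (the smallest k with rank((A - 3I)^k) = rank((A - 3I)^(k+1))).

So m_A(x) = (x - 3)^2.

m_A(x) = (x - 3)^2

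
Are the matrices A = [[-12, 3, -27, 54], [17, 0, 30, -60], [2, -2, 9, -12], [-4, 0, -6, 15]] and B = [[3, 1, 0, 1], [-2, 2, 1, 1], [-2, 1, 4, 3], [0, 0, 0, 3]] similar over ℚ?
Two matrices over a field are similar if and only if they have the same invariant factors.

Both A and B have characteristic polynomial (x - 3)^4 and minimal polynomial (x - 3)^3. Computing further, both have invariant factors x - 3, (x - 3)^3. Hence A and B are similar.

Yes.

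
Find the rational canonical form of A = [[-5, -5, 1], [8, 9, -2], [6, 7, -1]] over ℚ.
The invariant factors of A (the non-unit diagonal entries of the Smith normal form of xI - A over ℚ[x]) are (x - 3)(x - 1)(x + 1), each dividing the next. The characteristic polynomial is their product, (x - 3)(x - 1)(x + 1).

The rational canonical form is the block-diagonal matrix of companion matrices C(f_i):
R = [[0, 0, -3], [1, 0, 1], [0, 1, 3]].

R = [[0, 0, -3], [1, 0, 1], [0, 1, 3]]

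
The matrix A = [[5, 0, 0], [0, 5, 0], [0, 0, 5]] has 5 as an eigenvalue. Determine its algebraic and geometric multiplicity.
algebraic multiplicity 3, geometric multiplicity 3

The characteristic polynomial is (x - 5)^3, so the factor x - 5 appears with exponent 3: the algebraic multiplicity is 3.

rank(A - 5I) = 0, so the eigenspace has dimension 3 - 0 = 3: the geometric multiplicity is 3.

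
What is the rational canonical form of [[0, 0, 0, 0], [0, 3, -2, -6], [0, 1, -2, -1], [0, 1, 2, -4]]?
The invariant factors of A (the non-unit diagonal entries of the Smith normal form of xI - A over ℚ[x]) are x, x^2(x + 3), each dividing the next. The characteristic polynomial is their product, x^3(x + 3).

The rational canonical form is the block-diagonal matrix of companion matrices C(f_i):
R = [[0, 0, 0, 0], [0, 0, 0, 0], [0, 1, 0, 0], [0, 0, 1, -3]].

R = [[0, 0, 0, 0], [0, 0, 0, 0], [0, 1, 0, 0], [0, 0, 1, -3]]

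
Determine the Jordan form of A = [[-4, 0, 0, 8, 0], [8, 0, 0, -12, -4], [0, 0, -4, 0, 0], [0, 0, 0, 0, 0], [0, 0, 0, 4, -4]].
J = [[-4, 0, 0, 0, 0], [0, -4, 0, 0, 0], [0, 0, -4, 0, 0], [0, 0, 0, 0, 0], [0, 0, 0, 0, 0]]

The characteristic polynomial is det(xI - A) = x^2(x + 4)^3, so the eigenvalues are -4 (algebraic multiplicity 3), 0 (algebraic multiplicity 2).

For λ = -4: rank(A + 4I) = 2. The eigenspace has dimension 5 - 2 = 3, so there are 3 Jordan blocks; the rank sequence gives block sizes [1, 1, 1].

For λ = 0: rank(A) = 3. The eigenspace has dimension 5 - 3 = 2, so there are 2 Jordan blocks; the rank sequence gives block sizes [1, 1].

Assembling the blocks gives the Jordan form J above.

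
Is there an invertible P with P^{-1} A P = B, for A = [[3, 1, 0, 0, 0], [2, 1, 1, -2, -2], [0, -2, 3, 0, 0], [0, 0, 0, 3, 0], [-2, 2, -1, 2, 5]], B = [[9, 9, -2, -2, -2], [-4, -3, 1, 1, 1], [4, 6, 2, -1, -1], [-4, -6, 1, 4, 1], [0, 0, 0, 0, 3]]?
Two matrices over a field are similar if and only if they have the same invariant factors.

Both A and B have characteristic polynomial (x - 3)^5 and minimal polynomial (x - 3)^3. Computing further, both have invariant factors x - 3, x - 3, (x - 3)^3. Hence A and B are similar.

Yes.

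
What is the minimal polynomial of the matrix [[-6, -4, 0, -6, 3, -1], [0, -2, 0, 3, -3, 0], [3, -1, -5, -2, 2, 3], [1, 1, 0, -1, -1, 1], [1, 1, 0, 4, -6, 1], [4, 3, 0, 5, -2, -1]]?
The characteristic polynomial factors as (x + 2)^3(x + 5)^3. The minimal polynomial is ∏(x - λ)^{k_λ} where k_λ is the size of the largest Jordan block at λ.

For λ = -5: rank(A + 5I) = 4, and the largest Jordan block has size 2 (the smallest k with rank((A + 5I)^k) = rank((A + 5I)^(k+1))).
For λ = -2: rank(A + 2I) = 5, and the largest Jordan block has size 3 (the smallest k with rank((A + 2I)^k) = rank((A + 2I)^(k+1))).

So m_A(x) = (x + 2)^3(x + 5)^2.

m_A(x) = (x + 2)^3(x + 5)^2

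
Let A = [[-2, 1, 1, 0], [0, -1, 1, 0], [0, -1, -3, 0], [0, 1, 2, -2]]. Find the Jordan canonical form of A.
The characteristic polynomial is det(xI - A) = (x + 2)^4, so the eigenvalues are -2 (algebraic multiplicity 4).

For λ = -2: rank(A + 2I) = 2, rank((A + 2I)^2) = 1, rank((A + 2I)^3) = 0. The eigenspace has dimension 4 - 2 = 2, so there are 2 Jordan blocks; the rank sequence gives block sizes [3, 1].

Assembling the blocks gives the Jordan form J above.

J = [[-2, 1, 0, 0], [0, -2, 1, 0], [0, 0, -2, 0], [0, 0, 0, -2]]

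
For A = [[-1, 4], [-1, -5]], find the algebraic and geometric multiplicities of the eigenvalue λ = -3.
algebraic multiplicity 2, geometric multiplicity 1

The characteristic polynomial is (x + 3)^2, so the factor x + 3 appears with exponent 2: the algebraic multiplicity is 2.

rank(A + 3I) = 1, so the eigenspace has dimension 2 - 1 = 1: the geometric multiplicity is 1.

Since 1 < 2, A is not diagonalizable.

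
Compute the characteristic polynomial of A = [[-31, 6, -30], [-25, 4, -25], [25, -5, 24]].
χ_A(x) = (x + 1)^3

xI - A = [[x + 31, -6, 30], [25, x - 4, 25], [-25, 5, x - 24]].

Expanding det(xI - A) along the first row:
det(xI - A) = + (x + 31)·det([[x - 4, 25], [5, x - 24]]) - (-6)·det([[25, 25], [-25, x - 24]]) + (30)·det([[25, x - 4], [-25, 5]]).

Evaluating gives χ_A(x) = x^3 + 3x^2 + 3x + 1 = (x + 1)^3.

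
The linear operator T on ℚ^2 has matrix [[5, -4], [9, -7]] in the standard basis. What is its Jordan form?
J = [[-1, 1], [0, -1]]

The characteristic polynomial is det(xI - A) = (x + 1)^2, so the eigenvalues are -1 (algebraic multiplicity 2).

For λ = -1: rank(A + I) = 1, rank((A + I)^2) = 0. The eigenspace has dimension 2 - 1 = 1, so there is 1 Jordan block; the rank sequence gives block sizes [2].

Assembling the blocks gives the Jordan form J above.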